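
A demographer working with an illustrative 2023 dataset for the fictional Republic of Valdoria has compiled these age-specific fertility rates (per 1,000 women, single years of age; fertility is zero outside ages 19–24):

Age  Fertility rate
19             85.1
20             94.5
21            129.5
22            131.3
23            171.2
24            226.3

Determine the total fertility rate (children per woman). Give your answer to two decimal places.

Sum of ASFRs = 85.1 + 94.5 + 129.5 + 131.3 + 171.2 + 226.3 = 837.9
TFR = 837.9 / 1000 = 0.8379

0.84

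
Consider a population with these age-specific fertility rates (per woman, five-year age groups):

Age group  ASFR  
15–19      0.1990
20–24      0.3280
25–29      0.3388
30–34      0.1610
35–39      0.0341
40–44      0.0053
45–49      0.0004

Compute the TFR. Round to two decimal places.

Sum of ASFRs = 0.1990 + 0.3280 + 0.3388 + 0.1610 + 0.0341 + 0.0053 + 0.0004 = 1.0666
TFR = 5 × 1.0666 = 5.333

5.33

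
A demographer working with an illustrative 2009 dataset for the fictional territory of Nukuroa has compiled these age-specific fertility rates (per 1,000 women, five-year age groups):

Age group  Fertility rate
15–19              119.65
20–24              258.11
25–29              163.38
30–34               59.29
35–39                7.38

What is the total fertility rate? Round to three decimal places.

3.039

Sum of ASFRs = 119.65 + 258.11 + 163.38 + 59.29 + 7.38 = 607.81
TFR = 5 × 607.81 / 1000 = 3.03905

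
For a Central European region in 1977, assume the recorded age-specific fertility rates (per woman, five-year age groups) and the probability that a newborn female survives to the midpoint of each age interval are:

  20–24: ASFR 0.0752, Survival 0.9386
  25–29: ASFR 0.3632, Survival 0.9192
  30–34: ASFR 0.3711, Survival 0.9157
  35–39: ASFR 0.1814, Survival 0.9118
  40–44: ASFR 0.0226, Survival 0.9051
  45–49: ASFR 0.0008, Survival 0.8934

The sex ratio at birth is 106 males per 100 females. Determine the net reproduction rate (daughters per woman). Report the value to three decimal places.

Proportion female at birth = 100 / (100 + 106) = 0.48544.
Each age group contributes 5 × ASFR × survival:
  20–24: 5 × 0.0752 × 0.9386 = 0.35291
  25–29: 5 × 0.3632 × 0.9192 = 1.66927
  30–34: 5 × 0.3711 × 0.9157 = 1.69908
  35–39: 5 × 0.1814 × 0.9118 = 0.82700
  40–44: 5 × 0.0226 × 0.9051 = 0.10228
  45–49: 5 × 0.0008 × 0.8934 = 0.00357
Sum = 4.65411
NRR = 0.48544 × 4.65411 = 2.25929
With NRR above 1 the population is above replacement fertility.

2.259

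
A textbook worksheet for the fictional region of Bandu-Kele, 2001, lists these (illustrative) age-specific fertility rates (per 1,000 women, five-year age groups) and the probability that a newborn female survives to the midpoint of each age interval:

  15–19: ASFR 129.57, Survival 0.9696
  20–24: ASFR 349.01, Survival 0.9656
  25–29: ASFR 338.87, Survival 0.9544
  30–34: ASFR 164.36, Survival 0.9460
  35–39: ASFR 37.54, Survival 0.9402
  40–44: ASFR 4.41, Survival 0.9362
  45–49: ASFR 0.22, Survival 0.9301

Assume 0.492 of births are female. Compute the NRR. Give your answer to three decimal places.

Proportion female at birth = 0.492.
Each age group contributes 5 × ASFR × survival:
  15–19: 5 × 129.57/1000 × 0.9696 = 0.62816
  20–24: 5 × 349.01/1000 × 0.9656 = 1.68502
  25–29: 5 × 338.87/1000 × 0.9544 = 1.61709
  30–34: 5 × 164.36/1000 × 0.9460 = 0.77742
  35–39: 5 × 37.54/1000 × 0.9402 = 0.17648
  40–44: 5 × 4.41/1000 × 0.9362 = 0.02064
  45–49: 5 × 0.22/1000 × 0.9301 = 0.00102
Sum = 4.90583
NRR = 0.492 × 4.90583 = 2.41367

2.414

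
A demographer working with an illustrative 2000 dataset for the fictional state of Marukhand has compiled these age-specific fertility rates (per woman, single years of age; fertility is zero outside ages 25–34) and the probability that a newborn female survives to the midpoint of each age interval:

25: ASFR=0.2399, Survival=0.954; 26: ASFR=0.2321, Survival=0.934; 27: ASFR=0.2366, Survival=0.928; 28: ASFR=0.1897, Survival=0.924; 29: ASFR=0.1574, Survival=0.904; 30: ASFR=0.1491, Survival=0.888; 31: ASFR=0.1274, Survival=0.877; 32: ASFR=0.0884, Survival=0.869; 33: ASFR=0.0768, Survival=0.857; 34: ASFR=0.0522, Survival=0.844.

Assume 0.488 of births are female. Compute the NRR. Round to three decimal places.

Proportion female at birth = 0.488.
Each age group contributes 1 × ASFR × survival:
  25: 1 × 0.2399 × 0.954 = 0.22886
  26: 1 × 0.2321 × 0.934 = 0.21678
  27: 1 × 0.2366 × 0.928 = 0.21956
  28: 1 × 0.1897 × 0.924 = 0.17528
  29: 1 × 0.1574 × 0.904 = 0.14229
  30: 1 × 0.1491 × 0.888 = 0.13240
  31: 1 × 0.1274 × 0.877 = 0.11173
  32: 1 × 0.0884 × 0.869 = 0.07682
  33: 1 × 0.0768 × 0.857 = 0.06582
  34: 1 × 0.0522 × 0.844 = 0.04406
Sum = 1.41360
NRR = 0.488 × 1.41360 = 0.68984

0.690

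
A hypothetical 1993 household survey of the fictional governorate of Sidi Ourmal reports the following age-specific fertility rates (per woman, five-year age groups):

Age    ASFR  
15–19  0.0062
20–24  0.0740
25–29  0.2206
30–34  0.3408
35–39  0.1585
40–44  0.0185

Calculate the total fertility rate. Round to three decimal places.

4.093

Sum of ASFRs = 0.0062 + 0.0740 + 0.2206 + 0.3408 + 0.1585 + 0.0185 = 0.8186
TFR = 5 × 0.8186 = 4.093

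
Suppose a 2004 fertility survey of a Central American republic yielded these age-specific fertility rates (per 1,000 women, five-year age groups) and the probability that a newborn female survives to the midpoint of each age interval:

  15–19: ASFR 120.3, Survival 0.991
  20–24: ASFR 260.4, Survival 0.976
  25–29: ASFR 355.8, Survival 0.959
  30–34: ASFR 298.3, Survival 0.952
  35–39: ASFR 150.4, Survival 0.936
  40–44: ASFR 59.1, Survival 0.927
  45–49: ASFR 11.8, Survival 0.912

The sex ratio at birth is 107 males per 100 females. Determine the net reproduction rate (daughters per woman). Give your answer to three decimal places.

2.910

Proportion female at birth = 100 / (100 + 107) = 0.48309.
Each age group contributes 5 × ASFR × survival:
  15–19: 5 × 120.3/1000 × 0.991 = 0.59609
  20–24: 5 × 260.4/1000 × 0.976 = 1.27075
  25–29: 5 × 355.8/1000 × 0.959 = 1.70606
  30–34: 5 × 298.3/1000 × 0.952 = 1.41991
  35–39: 5 × 150.4/1000 × 0.936 = 0.70387
  40–44: 5 × 59.1/1000 × 0.927 = 0.27393
  45–49: 5 × 11.8/1000 × 0.912 = 0.05381
Sum = 6.02442
NRR = 0.48309 × 6.02442 = 2.91034
With NRR above 1 the population is above replacement fertility.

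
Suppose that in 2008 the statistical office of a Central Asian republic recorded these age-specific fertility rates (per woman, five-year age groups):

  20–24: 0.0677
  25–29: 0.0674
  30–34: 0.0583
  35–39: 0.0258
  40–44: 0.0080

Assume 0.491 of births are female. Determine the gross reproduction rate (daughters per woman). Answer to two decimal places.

Proportion female at birth = 0.491.
Sum of ASFRs = 0.0677 + 0.0674 + 0.0583 + 0.0258 + 0.0080 = 0.2272
TFR = 5 × 0.2272 = 1.136
GRR = 0.491 × 1.136 = 0.55778

0.56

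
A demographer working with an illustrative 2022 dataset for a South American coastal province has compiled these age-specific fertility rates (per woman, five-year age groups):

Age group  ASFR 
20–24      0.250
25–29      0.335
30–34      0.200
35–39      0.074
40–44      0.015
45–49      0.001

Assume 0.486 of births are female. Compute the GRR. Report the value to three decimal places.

2.126

Proportion female at birth = 0.486.
Sum of ASFRs = 0.250 + 0.335 + 0.200 + 0.074 + 0.015 + 0.001 = 0.875
TFR = 5 × 0.875 = 4.375
GRR = 0.486 × 4.375 = 2.12625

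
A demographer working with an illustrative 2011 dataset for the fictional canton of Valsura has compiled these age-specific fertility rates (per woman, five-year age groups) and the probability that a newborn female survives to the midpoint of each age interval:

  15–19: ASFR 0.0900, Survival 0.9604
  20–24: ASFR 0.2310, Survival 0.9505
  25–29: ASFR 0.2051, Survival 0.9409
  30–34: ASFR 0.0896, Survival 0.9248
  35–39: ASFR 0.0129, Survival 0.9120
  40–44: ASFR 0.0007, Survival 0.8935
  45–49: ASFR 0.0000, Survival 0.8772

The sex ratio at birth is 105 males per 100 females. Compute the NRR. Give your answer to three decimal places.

1.449

Proportion female at birth = 100 / (100 + 105) = 0.48780.
Each age group contributes 5 × ASFR × survival:
  15–19: 5 × 0.0900 × 0.9604 = 0.43218
  20–24: 5 × 0.2310 × 0.9505 = 1.09783
  25–29: 5 × 0.2051 × 0.9409 = 0.96489
  30–34: 5 × 0.0896 × 0.9248 = 0.41431
  35–39: 5 × 0.0129 × 0.9120 = 0.05882
  40–44: 5 × 0.0007 × 0.8935 = 0.00313
  45–49: 5 × 0.0000 × 0.8772 = 0.00000
Sum = 2.97116
NRR = 0.48780 × 2.97116 = 1.44933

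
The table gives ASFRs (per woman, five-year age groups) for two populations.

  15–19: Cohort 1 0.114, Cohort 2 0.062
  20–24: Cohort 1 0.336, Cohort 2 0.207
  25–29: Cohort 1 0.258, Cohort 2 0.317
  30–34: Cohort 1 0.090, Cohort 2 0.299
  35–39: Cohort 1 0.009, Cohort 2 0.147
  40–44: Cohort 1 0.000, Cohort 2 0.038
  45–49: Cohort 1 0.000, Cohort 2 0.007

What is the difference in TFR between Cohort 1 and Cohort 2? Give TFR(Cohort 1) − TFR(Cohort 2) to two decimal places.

-1.35

Cohort 1:
  Sum of ASFRs = 0.114 + 0.336 + 0.258 + 0.090 + 0.009 + 0.000 + 0.000 = 0.807
  TFR = 5 × 0.807 = 4.035
Cohort 2:
  Sum of ASFRs = 0.062 + 0.207 + 0.317 + 0.299 + 0.147 + 0.038 + 0.007 = 1.077
  TFR = 5 × 1.077 = 5.385
Difference = 4.035 − 5.385 = -1.35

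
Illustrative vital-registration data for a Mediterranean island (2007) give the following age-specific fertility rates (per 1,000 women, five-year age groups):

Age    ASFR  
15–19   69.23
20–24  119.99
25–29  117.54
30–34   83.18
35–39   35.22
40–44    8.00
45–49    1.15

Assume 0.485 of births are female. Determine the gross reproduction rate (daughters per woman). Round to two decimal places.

Proportion female at birth = 0.485.
Sum of ASFRs = 69.23 + 119.99 + 117.54 + 83.18 + 35.22 + 8.00 + 1.15 = 434.31
TFR = 5 × 434.31 / 1000 = 2.17155
GRR = 0.485 × 2.17155 = 1.05320

1.05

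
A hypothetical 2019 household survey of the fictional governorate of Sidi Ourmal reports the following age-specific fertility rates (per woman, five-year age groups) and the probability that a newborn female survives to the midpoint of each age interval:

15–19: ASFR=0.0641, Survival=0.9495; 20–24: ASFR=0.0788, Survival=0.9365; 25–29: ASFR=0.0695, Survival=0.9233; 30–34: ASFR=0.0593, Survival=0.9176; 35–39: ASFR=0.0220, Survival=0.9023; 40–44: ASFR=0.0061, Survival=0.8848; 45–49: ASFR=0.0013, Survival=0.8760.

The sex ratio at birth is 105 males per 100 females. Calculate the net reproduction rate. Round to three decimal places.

0.682

Proportion female at birth = 100 / (100 + 105) = 0.48780.
Per-age-group product (5 × ASFR × survival probability):
  15–19: 5 × 0.0641 × 0.9495 = 0.30431
  20–24: 5 × 0.0788 × 0.9365 = 0.36898
  25–29: 5 × 0.0695 × 0.9233 = 0.32085
  30–34: 5 × 0.0593 × 0.9176 = 0.27207
  35–39: 5 × 0.0220 × 0.9023 = 0.09925
  40–44: 5 × 0.0061 × 0.8848 = 0.02699
  45–49: 5 × 0.0013 × 0.8760 = 0.00569
Sum = 1.39814
NRR = 0.48780 × 1.39814 = 0.68201
NRR < 1, so the cohort does not fully replace itself.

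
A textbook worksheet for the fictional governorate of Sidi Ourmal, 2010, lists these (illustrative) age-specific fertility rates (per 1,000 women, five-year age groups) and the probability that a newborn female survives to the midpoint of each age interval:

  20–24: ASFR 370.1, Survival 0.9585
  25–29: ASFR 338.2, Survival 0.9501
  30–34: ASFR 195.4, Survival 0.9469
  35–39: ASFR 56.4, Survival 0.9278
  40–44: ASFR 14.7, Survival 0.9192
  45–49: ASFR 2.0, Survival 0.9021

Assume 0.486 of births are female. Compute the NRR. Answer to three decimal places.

2.257

Proportion female at birth = 0.486.
Per-age-group product (5 × ASFR × survival probability):
  20–24: 5 × 370.1/1000 × 0.9585 = 1.77370
  25–29: 5 × 338.2/1000 × 0.9501 = 1.60662
  30–34: 5 × 195.4/1000 × 0.9469 = 0.92512
  35–39: 5 × 56.4/1000 × 0.9278 = 0.26164
  40–44: 5 × 14.7/1000 × 0.9192 = 0.06756
  45–49: 5 × 2.0/1000 × 0.9021 = 0.00902
Sum = 4.64366
NRR = 0.486 × 4.64366 = 2.25682
With NRR above 1 the population is above replacement fertility.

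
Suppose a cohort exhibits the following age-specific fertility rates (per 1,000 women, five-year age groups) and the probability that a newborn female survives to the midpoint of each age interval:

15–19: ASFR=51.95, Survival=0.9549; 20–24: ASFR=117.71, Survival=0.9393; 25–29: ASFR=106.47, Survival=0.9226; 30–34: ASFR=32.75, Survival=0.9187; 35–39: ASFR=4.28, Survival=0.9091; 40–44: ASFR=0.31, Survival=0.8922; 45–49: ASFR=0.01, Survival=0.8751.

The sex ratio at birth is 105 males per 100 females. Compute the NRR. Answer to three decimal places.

Proportion female at birth = 100 / (100 + 105) = 0.48780.
Weighting each age-specific rate by interval width and survival:
  15–19: 5 × 51.95/1000 × 0.9549 = 0.24804
  20–24: 5 × 117.71/1000 × 0.9393 = 0.55283
  25–29: 5 × 106.47/1000 × 0.9226 = 0.49115
  30–34: 5 × 32.75/1000 × 0.9187 = 0.15044
  35–39: 5 × 4.28/1000 × 0.9091 = 0.01945
  40–44: 5 × 0.31/1000 × 0.8922 = 0.00138
  45–49: 5 × 0.01/1000 × 0.8751 = 0.00004
Sum = 1.46333
NRR = 0.48780 × 1.46333 = 0.71381
With NRR below 1 the population is below replacement fertility.

0.714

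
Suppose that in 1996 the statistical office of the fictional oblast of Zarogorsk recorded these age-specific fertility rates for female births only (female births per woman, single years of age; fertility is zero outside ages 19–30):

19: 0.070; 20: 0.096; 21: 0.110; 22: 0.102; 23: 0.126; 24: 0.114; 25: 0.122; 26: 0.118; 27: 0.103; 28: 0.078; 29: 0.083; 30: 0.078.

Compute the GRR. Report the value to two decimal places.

1.20

Sum of female ASFRs = 0.070 + 0.096 + 0.110 + 0.102 + 0.126 + 0.114 + 0.122 + 0.118 + 0.103 + 0.078 + 0.083 + 0.078 = 1.200
GRR = 1.2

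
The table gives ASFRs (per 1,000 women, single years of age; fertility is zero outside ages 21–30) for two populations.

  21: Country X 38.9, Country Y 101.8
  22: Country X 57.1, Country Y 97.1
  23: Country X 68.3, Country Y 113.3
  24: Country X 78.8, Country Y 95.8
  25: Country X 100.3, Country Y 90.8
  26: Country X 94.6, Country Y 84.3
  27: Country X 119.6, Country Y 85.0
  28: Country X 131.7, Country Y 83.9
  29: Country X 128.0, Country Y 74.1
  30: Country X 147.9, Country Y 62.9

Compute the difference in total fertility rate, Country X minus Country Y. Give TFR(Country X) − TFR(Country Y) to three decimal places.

Country X:
  Sum of ASFRs = 38.9 + 57.1 + 68.3 + 78.8 + 100.3 + 94.6 + 119.6 + 131.7 + 128.0 + 147.9 = 965.2
  TFR = 965.2 / 1000 = 0.9652
Country Y:
  Sum of ASFRs = 101.8 + 97.1 + 113.3 + 95.8 + 90.8 + 84.3 + 85.0 + 83.9 + 74.1 + 62.9 = 889.0
  TFR = 889.0 / 1000 = 0.889
Difference = 0.9652 − 0.889 = 0.0762

0.076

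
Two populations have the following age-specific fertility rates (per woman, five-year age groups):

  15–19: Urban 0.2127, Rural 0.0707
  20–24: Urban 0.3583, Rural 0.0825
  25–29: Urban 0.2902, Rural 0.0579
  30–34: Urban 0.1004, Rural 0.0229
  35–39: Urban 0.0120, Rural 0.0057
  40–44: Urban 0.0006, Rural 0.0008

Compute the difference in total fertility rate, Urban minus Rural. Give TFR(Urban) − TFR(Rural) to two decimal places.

3.67

Urban:
  Sum of ASFRs = 0.2127 + 0.3583 + 0.2902 + 0.1004 + 0.0120 + 0.0006 = 0.9742
  TFR = 5 × 0.9742 = 4.871
Rural:
  Sum of ASFRs = 0.0707 + 0.0825 + 0.0579 + 0.0229 + 0.0057 + 0.0008 = 0.2405
  TFR = 5 × 0.2405 = 1.2025
Difference = 4.871 − 1.2025 = 3.6685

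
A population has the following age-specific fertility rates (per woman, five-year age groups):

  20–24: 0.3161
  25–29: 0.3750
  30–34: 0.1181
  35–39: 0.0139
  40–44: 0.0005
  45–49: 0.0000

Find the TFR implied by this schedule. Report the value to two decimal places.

4.12

Sum of ASFRs = 0.3161 + 0.3750 + 0.1181 + 0.0139 + 0.0005 + 0.0000 = 0.8236
TFR = 5 × 0.8236 = 4.118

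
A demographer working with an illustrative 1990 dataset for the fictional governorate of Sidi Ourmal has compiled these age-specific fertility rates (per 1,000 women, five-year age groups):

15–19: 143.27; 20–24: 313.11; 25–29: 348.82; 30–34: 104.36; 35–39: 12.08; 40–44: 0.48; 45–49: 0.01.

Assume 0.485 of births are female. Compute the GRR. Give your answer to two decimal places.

Proportion female at birth = 0.485.
Sum of ASFRs = 143.27 + 313.11 + 348.82 + 104.36 + 12.08 + 0.48 + 0.01 = 922.13
TFR = 5 × 922.13 / 1000 = 4.61065
GRR = 0.485 × 4.61065 = 2.23617

2.24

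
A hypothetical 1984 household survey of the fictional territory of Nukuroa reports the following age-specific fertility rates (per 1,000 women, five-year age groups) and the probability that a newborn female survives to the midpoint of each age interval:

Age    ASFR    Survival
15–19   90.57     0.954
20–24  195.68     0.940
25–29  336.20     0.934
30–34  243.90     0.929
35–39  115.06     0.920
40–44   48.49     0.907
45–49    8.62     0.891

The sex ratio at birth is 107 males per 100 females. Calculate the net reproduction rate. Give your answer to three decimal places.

2.339

Proportion female at birth = 100 / (100 + 107) = 0.48309.
Per-age-group product (5 × ASFR × survival probability):
  15–19: 5 × 90.57/1000 × 0.954 = 0.43202
  20–24: 5 × 195.68/1000 × 0.940 = 0.91970
  25–29: 5 × 336.20/1000 × 0.934 = 1.57005
  30–34: 5 × 243.90/1000 × 0.929 = 1.13292
  35–39: 5 × 115.06/1000 × 0.920 = 0.52928
  40–44: 5 × 48.49/1000 × 0.907 = 0.21990
  45–49: 5 × 8.62/1000 × 0.891 = 0.03840
Sum = 4.84227
NRR = 0.48309 × 4.84227 = 2.33925
An NRR exceeding 1 indicates intrinsic growth under these rates.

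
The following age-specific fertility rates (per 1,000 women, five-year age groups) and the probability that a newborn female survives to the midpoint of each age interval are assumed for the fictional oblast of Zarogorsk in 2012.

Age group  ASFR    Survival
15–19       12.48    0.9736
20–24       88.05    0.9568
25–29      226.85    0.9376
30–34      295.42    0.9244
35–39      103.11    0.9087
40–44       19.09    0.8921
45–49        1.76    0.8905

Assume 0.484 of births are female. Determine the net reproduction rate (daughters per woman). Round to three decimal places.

1.681

Proportion female at birth = 0.484.
Each age group contributes 5 × ASFR × survival:
  15–19: 5 × 12.48/1000 × 0.9736 = 0.06075
  20–24: 5 × 88.05/1000 × 0.9568 = 0.42123
  25–29: 5 × 226.85/1000 × 0.9376 = 1.06347
  30–34: 5 × 295.42/1000 × 0.9244 = 1.36543
  35–39: 5 × 103.11/1000 × 0.9087 = 0.46848
  40–44: 5 × 19.09/1000 × 0.8921 = 0.08515
  45–49: 5 × 1.76/1000 × 0.8905 = 0.00784
Sum = 3.47235
NRR = 0.484 × 3.47235 = 1.68062
An NRR exceeding 1 indicates intrinsic growth under these rates.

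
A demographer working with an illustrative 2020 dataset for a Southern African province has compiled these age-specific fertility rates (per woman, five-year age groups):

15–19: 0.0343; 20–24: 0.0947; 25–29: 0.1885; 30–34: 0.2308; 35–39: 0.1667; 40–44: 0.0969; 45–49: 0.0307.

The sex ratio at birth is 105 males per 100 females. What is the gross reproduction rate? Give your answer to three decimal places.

Proportion female at birth = 100 / (100 + 105) = 0.48780.
Sum of ASFRs = 0.0343 + 0.0947 + 0.1885 + 0.2308 + 0.1667 + 0.0969 + 0.0307 = 0.8426
TFR = 5 × 0.8426 = 4.213
GRR = 0.48780 × 4.213 = 2.05510

2.055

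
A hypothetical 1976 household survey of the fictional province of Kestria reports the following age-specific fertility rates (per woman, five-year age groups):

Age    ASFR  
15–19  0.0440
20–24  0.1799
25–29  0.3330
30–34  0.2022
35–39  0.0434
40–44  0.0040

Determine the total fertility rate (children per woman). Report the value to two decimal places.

Sum of ASFRs = 0.0440 + 0.1799 + 0.3330 + 0.2022 + 0.0434 + 0.0040 = 0.8065
TFR = 5 × 0.8065 = 4.0325

4.03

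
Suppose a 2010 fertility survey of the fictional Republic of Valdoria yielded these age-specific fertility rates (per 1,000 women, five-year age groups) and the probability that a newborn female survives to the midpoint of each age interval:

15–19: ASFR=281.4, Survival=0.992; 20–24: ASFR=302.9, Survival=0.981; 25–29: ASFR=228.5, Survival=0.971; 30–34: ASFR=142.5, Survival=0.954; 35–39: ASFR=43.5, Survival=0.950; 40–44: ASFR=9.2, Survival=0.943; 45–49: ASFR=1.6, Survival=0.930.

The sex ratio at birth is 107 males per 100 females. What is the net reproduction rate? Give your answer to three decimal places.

Proportion female at birth = 100 / (100 + 107) = 0.48309.
Each age group contributes 5 × ASFR × survival:
  15–19: 5 × 281.4/1000 × 0.992 = 1.39574
  20–24: 5 × 302.9/1000 × 0.981 = 1.48572
  25–29: 5 × 228.5/1000 × 0.971 = 1.10937
  30–34: 5 × 142.5/1000 × 0.954 = 0.67973
  35–39: 5 × 43.5/1000 × 0.950 = 0.20663
  40–44: 5 × 9.2/1000 × 0.943 = 0.04338
  45–49: 5 × 1.6/1000 × 0.930 = 0.00744
Sum = 4.92801
NRR = 0.48309 × 4.92801 = 2.38067

2.381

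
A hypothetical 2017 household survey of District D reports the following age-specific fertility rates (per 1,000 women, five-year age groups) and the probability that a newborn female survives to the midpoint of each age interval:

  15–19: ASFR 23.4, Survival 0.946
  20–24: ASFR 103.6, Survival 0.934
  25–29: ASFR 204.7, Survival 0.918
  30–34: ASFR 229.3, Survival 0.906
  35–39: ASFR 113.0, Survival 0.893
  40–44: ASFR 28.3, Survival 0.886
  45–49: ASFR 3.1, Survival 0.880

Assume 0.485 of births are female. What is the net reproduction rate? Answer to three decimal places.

1.560

Proportion female at birth = 0.485.
Per-age-group product (5 × ASFR × survival probability):
  15–19: 5 × 23.4/1000 × 0.946 = 0.11068
  20–24: 5 × 103.6/1000 × 0.934 = 0.48381
  25–29: 5 × 204.7/1000 × 0.918 = 0.93957
  30–34: 5 × 229.3/1000 × 0.906 = 1.03873
  35–39: 5 × 113.0/1000 × 0.893 = 0.50455
  40–44: 5 × 28.3/1000 × 0.886 = 0.12537
  45–49: 5 × 3.1/1000 × 0.880 = 0.01364
Sum = 3.21635
NRR = 0.485 × 3.21635 = 1.55993
An NRR exceeding 1 indicates intrinsic growth under these rates.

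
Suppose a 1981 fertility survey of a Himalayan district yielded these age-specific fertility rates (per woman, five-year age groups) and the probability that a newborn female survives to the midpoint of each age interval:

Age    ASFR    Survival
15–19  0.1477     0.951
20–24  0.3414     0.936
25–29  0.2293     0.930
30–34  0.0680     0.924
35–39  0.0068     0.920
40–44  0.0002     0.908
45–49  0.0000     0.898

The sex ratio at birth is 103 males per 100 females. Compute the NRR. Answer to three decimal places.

Proportion female at birth = 100 / (100 + 103) = 0.49261.
Weighting each age-specific rate by interval width and survival:
  15–19: 5 × 0.1477 × 0.951 = 0.70231
  20–24: 5 × 0.3414 × 0.936 = 1.59775
  25–29: 5 × 0.2293 × 0.930 = 1.06625
  30–34: 5 × 0.0680 × 0.924 = 0.31416
  35–39: 5 × 0.0068 × 0.920 = 0.03128
  40–44: 5 × 0.0002 × 0.908 = 0.00091
  45–49: 5 × 0.0000 × 0.898 = 0.00000
Sum = 3.71266
NRR = 0.49261 × 3.71266 = 1.82889

1.829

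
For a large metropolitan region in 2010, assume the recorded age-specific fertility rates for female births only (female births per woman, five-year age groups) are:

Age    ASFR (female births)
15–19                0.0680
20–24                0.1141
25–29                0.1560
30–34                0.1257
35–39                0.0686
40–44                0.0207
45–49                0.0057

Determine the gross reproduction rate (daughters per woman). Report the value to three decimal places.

2.794

Sum of female ASFRs = 0.0680 + 0.1141 + 0.1560 + 0.1257 + 0.0686 + 0.0207 + 0.0057 = 0.5588
GRR = 5 × 0.5588 = 2.794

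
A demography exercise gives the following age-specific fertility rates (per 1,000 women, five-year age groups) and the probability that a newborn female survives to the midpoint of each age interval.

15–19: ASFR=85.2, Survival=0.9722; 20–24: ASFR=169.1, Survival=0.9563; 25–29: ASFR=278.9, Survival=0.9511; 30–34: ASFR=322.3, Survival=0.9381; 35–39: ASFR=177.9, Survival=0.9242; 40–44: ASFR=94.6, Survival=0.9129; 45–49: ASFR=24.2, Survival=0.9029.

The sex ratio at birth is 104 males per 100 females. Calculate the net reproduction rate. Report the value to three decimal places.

Proportion female at birth = 100 / (100 + 104) = 0.49020.
Each age group contributes 5 × ASFR × survival:
  15–19: 5 × 85.2/1000 × 0.9722 = 0.41416
  20–24: 5 × 169.1/1000 × 0.9563 = 0.80855
  25–29: 5 × 278.9/1000 × 0.9511 = 1.32631
  30–34: 5 × 322.3/1000 × 0.9381 = 1.51175
  35–39: 5 × 177.9/1000 × 0.9242 = 0.82208
  40–44: 5 × 94.6/1000 × 0.9129 = 0.43180
  45–49: 5 × 24.2/1000 × 0.9029 = 0.10925
Sum = 5.42390
NRR = 0.49020 × 5.42390 = 2.65880

2.659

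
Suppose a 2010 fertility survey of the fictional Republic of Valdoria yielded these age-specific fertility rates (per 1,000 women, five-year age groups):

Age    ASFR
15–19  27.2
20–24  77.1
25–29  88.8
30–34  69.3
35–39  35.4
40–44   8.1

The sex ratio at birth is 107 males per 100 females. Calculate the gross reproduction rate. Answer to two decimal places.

0.74

Proportion female at birth = 100 / (100 + 107) = 0.48309.
Sum of ASFRs = 27.2 + 77.1 + 88.8 + 69.3 + 35.4 + 8.1 = 305.9
TFR = 5 × 305.9 / 1000 = 1.5295
GRR = 0.48309 × 1.5295 = 0.73889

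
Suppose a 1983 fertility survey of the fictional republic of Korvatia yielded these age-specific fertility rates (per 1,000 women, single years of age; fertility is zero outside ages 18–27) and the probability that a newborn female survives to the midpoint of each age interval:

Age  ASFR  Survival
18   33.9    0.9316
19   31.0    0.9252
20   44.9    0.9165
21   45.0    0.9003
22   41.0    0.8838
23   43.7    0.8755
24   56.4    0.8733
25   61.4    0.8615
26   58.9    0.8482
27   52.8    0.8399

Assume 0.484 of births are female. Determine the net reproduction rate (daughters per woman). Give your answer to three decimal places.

0.200

Proportion female at birth = 0.484.
Each age group contributes 1 × ASFR × survival:
  18: 1 × 33.9/1000 × 0.9316 = 0.03158
  19: 1 × 31.0/1000 × 0.9252 = 0.02868
  20: 1 × 44.9/1000 × 0.9165 = 0.04115
  21: 1 × 45.0/1000 × 0.9003 = 0.04051
  22: 1 × 41.0/1000 × 0.8838 = 0.03624
  23: 1 × 43.7/1000 × 0.8755 = 0.03826
  24: 1 × 56.4/1000 × 0.8733 = 0.04925
  25: 1 × 61.4/1000 × 0.8615 = 0.05290
  26: 1 × 58.9/1000 × 0.8482 = 0.04996
  27: 1 × 52.8/1000 × 0.8399 = 0.04435
Sum = 0.41288
NRR = 0.484 × 0.41288 = 0.19983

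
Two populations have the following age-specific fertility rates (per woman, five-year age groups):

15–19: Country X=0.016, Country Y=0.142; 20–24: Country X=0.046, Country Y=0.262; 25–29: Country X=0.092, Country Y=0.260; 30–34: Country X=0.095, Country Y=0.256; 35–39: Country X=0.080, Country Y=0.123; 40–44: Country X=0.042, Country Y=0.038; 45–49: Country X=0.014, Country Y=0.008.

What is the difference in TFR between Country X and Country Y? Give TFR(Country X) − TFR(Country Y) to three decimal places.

-3.520

Country X:
  Sum of ASFRs = 0.016 + 0.046 + 0.092 + 0.095 + 0.080 + 0.042 + 0.014 = 0.385
  TFR = 5 × 0.385 = 1.925
Country Y:
  Sum of ASFRs = 0.142 + 0.262 + 0.260 + 0.256 + 0.123 + 0.038 + 0.008 = 1.089
  TFR = 5 × 1.089 = 5.445
Difference = 1.925 − 5.445 = -3.52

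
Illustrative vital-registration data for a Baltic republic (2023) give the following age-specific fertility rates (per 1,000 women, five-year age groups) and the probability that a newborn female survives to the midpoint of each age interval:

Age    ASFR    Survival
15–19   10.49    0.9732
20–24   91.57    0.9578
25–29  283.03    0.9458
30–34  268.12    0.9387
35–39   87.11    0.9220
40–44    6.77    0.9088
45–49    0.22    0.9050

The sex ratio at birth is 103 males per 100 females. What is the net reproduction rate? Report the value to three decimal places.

1.734

Proportion female at birth = 100 / (100 + 103) = 0.49261.
Per-age-group product (5 × ASFR × survival probability):
  15–19: 5 × 10.49/1000 × 0.9732 = 0.05104
  20–24: 5 × 91.57/1000 × 0.9578 = 0.43853
  25–29: 5 × 283.03/1000 × 0.9458 = 1.33845
  30–34: 5 × 268.12/1000 × 0.9387 = 1.25842
  35–39: 5 × 87.11/1000 × 0.9220 = 0.40158
  40–44: 5 × 6.77/1000 × 0.9088 = 0.03076
  45–49: 5 × 0.22/1000 × 0.9050 = 0.00100
Sum = 3.51978
NRR = 0.49261 × 3.51978 = 1.73388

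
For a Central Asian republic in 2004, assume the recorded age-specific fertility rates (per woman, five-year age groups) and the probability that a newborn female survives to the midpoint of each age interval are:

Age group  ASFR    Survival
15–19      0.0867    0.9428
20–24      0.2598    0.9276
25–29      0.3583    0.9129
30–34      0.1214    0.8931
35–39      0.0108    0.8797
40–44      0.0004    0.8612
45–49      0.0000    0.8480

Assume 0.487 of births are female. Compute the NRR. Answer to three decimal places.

Proportion female at birth = 0.487.
Survival-weighted fertility by age (5·fₓ·Sₓ):
  15–19: 5 × 0.0867 × 0.9428 = 0.40870
  20–24: 5 × 0.2598 × 0.9276 = 1.20495
  25–29: 5 × 0.3583 × 0.9129 = 1.63546
  30–34: 5 × 0.1214 × 0.8931 = 0.54211
  35–39: 5 × 0.0108 × 0.8797 = 0.04750
  40–44: 5 × 0.0004 × 0.8612 = 0.00172
  45–49: 5 × 0.0000 × 0.8480 = 0.00000
Sum = 3.84044
NRR = 0.487 × 3.84044 = 1.87029

1.870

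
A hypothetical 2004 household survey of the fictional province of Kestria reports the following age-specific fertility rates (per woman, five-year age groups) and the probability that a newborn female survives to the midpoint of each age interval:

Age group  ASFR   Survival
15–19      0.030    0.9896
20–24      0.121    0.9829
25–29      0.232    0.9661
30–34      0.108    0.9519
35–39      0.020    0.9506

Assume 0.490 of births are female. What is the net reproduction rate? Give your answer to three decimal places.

1.212

Proportion female at birth = 0.490.
Weighting each age-specific rate by interval width and survival:
  15–19: 5 × 0.030 × 0.9896 = 0.14844
  20–24: 5 × 0.121 × 0.9829 = 0.59465
  25–29: 5 × 0.232 × 0.9661 = 1.12068
  30–34: 5 × 0.108 × 0.9519 = 0.51403
  35–39: 5 × 0.020 × 0.9506 = 0.09506
Sum = 2.47286
NRR = 0.490 × 2.47286 = 1.21170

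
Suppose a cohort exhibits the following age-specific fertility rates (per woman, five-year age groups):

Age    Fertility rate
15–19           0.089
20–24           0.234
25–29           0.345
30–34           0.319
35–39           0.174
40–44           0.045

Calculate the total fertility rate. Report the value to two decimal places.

Sum of ASFRs = 0.089 + 0.234 + 0.345 + 0.319 + 0.174 + 0.045 = 1.206
TFR = 5 × 1.206 = 6.03

6.03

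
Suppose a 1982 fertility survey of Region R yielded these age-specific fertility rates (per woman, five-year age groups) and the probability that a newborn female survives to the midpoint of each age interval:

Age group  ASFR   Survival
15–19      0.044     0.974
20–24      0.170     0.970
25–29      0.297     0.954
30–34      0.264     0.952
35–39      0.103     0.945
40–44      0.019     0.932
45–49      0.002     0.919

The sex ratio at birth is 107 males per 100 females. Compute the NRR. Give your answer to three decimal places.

Proportion female at birth = 100 / (100 + 107) = 0.48309.
Weighting each age-specific rate by interval width and survival:
  15–19: 5 × 0.044 × 0.974 = 0.21428
  20–24: 5 × 0.170 × 0.970 = 0.82450
  25–29: 5 × 0.297 × 0.954 = 1.41669
  30–34: 5 × 0.264 × 0.952 = 1.25664
  35–39: 5 × 0.103 × 0.945 = 0.48668
  40–44: 5 × 0.019 × 0.932 = 0.08854
  45–49: 5 × 0.002 × 0.919 = 0.00919
Sum = 4.29652
NRR = 0.48309 × 4.29652 = 2.07561

2.076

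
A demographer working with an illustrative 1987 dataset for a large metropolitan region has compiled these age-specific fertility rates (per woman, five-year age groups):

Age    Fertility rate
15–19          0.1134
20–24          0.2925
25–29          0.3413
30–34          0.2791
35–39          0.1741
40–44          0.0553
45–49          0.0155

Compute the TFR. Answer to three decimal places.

Sum of ASFRs = 0.1134 + 0.2925 + 0.3413 + 0.2791 + 0.1741 + 0.0553 + 0.0155 = 1.2712
TFR = 5 × 1.2712 = 6.356

6.356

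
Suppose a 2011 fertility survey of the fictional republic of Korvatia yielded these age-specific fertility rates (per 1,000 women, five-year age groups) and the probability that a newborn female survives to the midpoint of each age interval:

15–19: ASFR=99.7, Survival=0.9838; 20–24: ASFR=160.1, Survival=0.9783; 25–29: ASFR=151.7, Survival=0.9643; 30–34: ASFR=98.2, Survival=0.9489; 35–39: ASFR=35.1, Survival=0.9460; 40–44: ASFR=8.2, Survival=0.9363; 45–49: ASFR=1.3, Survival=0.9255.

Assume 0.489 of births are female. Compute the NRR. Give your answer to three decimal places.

1.311

Proportion female at birth = 0.489.
Each age group contributes 5 × ASFR × survival:
  15–19: 5 × 99.7/1000 × 0.9838 = 0.49042
  20–24: 5 × 160.1/1000 × 0.9783 = 0.78313
  25–29: 5 × 151.7/1000 × 0.9643 = 0.73142
  30–34: 5 × 98.2/1000 × 0.9489 = 0.46591
  35–39: 5 × 35.1/1000 × 0.9460 = 0.16602
  40–44: 5 × 8.2/1000 × 0.9363 = 0.03839
  45–49: 5 × 1.3/1000 × 0.9255 = 0.00602
Sum = 2.68131
NRR = 0.489 × 2.68131 = 1.31116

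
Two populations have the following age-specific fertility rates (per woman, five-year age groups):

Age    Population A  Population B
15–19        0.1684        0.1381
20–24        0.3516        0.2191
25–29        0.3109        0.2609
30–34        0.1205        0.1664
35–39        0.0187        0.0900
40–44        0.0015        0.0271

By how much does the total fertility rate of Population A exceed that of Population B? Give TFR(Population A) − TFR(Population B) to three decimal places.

Population A:
  Sum of ASFRs = 0.1684 + 0.3516 + 0.3109 + 0.1205 + 0.0187 + 0.0015 = 0.9716
  TFR = 5 × 0.9716 = 4.858
Population B:
  Sum of ASFRs = 0.1381 + 0.2191 + 0.2609 + 0.1664 + 0.0900 + 0.0271 = 0.9016
  TFR = 5 × 0.9016 = 4.508
Difference = 4.858 − 4.508 = 0.35

0.350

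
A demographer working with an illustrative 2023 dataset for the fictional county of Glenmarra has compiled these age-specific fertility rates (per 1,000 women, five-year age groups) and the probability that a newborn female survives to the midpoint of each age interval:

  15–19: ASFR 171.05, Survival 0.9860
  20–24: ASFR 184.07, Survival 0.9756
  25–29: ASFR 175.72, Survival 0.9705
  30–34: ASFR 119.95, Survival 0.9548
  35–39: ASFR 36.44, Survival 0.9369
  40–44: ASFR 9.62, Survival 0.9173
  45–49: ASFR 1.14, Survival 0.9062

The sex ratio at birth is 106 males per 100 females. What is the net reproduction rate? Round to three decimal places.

Proportion female at birth = 100 / (100 + 106) = 0.48544.
Weighting each age-specific rate by interval width and survival:
  15–19: 5 × 171.05/1000 × 0.9860 = 0.84328
  20–24: 5 × 184.07/1000 × 0.9756 = 0.89789
  25–29: 5 × 175.72/1000 × 0.9705 = 0.85268
  30–34: 5 × 119.95/1000 × 0.9548 = 0.57264
  35–39: 5 × 36.44/1000 × 0.9369 = 0.17070
  40–44: 5 × 9.62/1000 × 0.9173 = 0.04412
  45–49: 5 × 1.14/1000 × 0.9062 = 0.00517
Sum = 3.38648
NRR = 0.48544 × 3.38648 = 1.64393
An NRR exceeding 1 indicates intrinsic growth under these rates.

1.644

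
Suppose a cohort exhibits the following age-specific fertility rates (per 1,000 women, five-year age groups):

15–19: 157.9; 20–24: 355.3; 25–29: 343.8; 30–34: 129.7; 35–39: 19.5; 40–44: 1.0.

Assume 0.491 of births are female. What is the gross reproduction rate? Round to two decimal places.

Proportion female at birth = 0.491.
Sum of ASFRs = 157.9 + 355.3 + 343.8 + 129.7 + 19.5 + 1.0 = 1007.2
TFR = 5 × 1007.2 / 1000 = 5.036
GRR = 0.491 × 5.036 = 2.47268

2.47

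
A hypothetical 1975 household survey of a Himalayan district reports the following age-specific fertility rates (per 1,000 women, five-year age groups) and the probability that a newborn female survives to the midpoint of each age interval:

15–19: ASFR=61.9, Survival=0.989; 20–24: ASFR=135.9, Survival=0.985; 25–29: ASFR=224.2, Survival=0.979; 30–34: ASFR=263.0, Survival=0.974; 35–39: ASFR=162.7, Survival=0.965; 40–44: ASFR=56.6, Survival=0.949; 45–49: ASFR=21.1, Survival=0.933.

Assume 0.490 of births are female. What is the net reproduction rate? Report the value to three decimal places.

Proportion female at birth = 0.490.
Weighting each age-specific rate by interval width and survival:
  15–19: 5 × 61.9/1000 × 0.989 = 0.30610
  20–24: 5 × 135.9/1000 × 0.985 = 0.66931
  25–29: 5 × 224.2/1000 × 0.979 = 1.09746
  30–34: 5 × 263.0/1000 × 0.974 = 1.28081
  35–39: 5 × 162.7/1000 × 0.965 = 0.78503
  40–44: 5 × 56.6/1000 × 0.949 = 0.26857
  45–49: 5 × 21.1/1000 × 0.933 = 0.09843
Sum = 4.50571
NRR = 0.490 × 4.50571 = 2.20780
NRR > 1, so each generation more than replaces itself.

2.208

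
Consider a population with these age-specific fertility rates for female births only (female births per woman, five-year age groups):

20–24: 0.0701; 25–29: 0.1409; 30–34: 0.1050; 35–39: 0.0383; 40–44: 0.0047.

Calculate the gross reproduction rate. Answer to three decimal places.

Sum of female ASFRs = 0.0701 + 0.1409 + 0.1050 + 0.0383 + 0.0047 = 0.3590
GRR = 5 × 0.3590 = 1.795

1.795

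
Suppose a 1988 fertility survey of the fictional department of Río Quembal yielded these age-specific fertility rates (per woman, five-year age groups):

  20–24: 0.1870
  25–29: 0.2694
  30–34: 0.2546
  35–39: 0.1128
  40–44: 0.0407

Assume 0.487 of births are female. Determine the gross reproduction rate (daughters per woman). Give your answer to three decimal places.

Proportion female at birth = 0.487.
Sum of ASFRs = 0.1870 + 0.2694 + 0.2546 + 0.1128 + 0.0407 = 0.8645
TFR = 5 × 0.8645 = 4.3225
GRR = 0.487 × 4.3225 = 2.10506

2.105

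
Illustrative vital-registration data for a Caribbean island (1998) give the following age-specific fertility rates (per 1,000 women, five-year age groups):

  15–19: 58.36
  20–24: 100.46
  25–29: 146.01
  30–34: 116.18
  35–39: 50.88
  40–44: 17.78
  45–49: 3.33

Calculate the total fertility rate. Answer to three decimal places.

2.465

Sum of ASFRs = 58.36 + 100.46 + 146.01 + 116.18 + 50.88 + 17.78 + 3.33 = 493.00
TFR = 5 × 493.00 / 1000 = 2.465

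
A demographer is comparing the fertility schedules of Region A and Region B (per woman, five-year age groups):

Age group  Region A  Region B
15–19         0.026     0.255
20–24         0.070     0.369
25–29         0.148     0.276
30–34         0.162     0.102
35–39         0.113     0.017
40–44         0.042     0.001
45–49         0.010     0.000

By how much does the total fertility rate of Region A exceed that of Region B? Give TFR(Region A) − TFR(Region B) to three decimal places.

Region A:
  Sum of ASFRs = 0.026 + 0.070 + 0.148 + 0.162 + 0.113 + 0.042 + 0.010 = 0.571
  TFR = 5 × 0.571 = 2.855
Region B:
  Sum of ASFRs = 0.255 + 0.369 + 0.276 + 0.102 + 0.017 + 0.001 + 0.000 = 1.020
  TFR = 5 × 1.020 = 5.1
Difference = 2.855 − 5.1 = -2.245

-2.245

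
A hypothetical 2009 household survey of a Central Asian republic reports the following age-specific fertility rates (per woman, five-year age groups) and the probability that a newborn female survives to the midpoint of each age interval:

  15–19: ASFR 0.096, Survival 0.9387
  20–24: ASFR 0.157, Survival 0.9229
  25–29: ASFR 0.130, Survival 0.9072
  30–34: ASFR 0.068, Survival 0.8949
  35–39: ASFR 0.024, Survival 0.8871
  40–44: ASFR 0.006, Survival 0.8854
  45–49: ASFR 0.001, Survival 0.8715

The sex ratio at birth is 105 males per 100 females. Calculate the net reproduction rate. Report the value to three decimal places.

Proportion female at birth = 100 / (100 + 105) = 0.48780.
Survival-weighted fertility by age (5·fₓ·Sₓ):
  15–19: 5 × 0.096 × 0.9387 = 0.45058
  20–24: 5 × 0.157 × 0.9229 = 0.72448
  25–29: 5 × 0.130 × 0.9072 = 0.58968
  30–34: 5 × 0.068 × 0.8949 = 0.30427
  35–39: 5 × 0.024 × 0.8871 = 0.10645
  40–44: 5 × 0.006 × 0.8854 = 0.02656
  45–49: 5 × 0.001 × 0.8715 = 0.00436
Sum = 2.20638
NRR = 0.48780 × 2.20638 = 1.07627
An NRR exceeding 1 indicates intrinsic growth under these rates.

1.076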